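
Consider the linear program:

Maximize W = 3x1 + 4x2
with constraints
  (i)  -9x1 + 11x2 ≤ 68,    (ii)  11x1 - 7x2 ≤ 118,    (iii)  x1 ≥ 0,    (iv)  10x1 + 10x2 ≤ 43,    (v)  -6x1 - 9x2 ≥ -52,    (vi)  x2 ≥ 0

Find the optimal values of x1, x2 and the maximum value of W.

x1 = 0, x2 = 43/10, maximum W = 86/5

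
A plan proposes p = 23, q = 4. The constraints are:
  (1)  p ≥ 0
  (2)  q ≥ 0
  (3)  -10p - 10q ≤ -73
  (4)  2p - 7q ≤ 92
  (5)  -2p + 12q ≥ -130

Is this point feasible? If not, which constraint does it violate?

(1): 23 ≥ 0 ✓
(2): 4 ≥ 0 ✓
(3): -270 ≤ -73 ✓
(4): 18 ≤ 92 ✓
(5): 2 ≥ -130 ✓

feasible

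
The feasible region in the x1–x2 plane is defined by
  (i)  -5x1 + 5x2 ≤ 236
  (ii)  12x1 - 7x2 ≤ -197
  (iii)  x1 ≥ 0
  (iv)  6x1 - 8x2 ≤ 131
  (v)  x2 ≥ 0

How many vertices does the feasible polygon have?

3

The feasible vertices (each the meet of two boundaries and inside every other half-plane) are:
  (667/25, 1847/25)
  (0, 236/5)
  (0, 197/7)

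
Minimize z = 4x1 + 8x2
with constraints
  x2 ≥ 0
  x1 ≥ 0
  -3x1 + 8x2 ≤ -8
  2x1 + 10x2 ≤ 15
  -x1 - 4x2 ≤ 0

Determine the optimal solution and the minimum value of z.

x1 = 8/3, x2 = 0, minimum z = 32/3

Vertices and z = 4x1 + 8x2:
  (8/3, 0) → z = 32/3
  (15/2, 0) → z = 30
  (100/23, 29/46) → z = 516/23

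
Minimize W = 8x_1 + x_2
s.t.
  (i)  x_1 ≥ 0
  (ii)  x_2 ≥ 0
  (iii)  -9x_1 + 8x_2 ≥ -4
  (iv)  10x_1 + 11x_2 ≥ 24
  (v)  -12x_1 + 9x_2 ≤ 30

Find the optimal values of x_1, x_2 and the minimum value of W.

x_1 = 0, x_2 = 24/11, minimum W = 24/11

Extreme points and W = 8x_1 + x_2:
  (0, 24/11) → W = 24/11
  (0, 10/3) → W = 10/3
  (236/179, 176/179) → W = 2064/179
The feasible region is unbounded (it extends along (3, 4), (8, 9)), but W strictly increases along every unbounded feasible direction, so there is no improving ray and the minimum is attained at a vertex.

The optimum lies where x_1 = 0 and 10x_1 + 11x_2 = 24.
Solving simultaneously gives x_1 = 0, x_2 = 24/11.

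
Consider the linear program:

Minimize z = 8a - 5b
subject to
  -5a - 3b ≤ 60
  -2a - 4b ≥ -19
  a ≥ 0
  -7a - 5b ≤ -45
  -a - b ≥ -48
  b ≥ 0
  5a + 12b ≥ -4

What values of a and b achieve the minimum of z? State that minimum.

a = 85/18, b = 43/18, minimum z = 155/6

Extreme points and z = 8a - 5b:
  (85/18, 43/18) → z = 155/6
  (19/2, 0) → z = 76
  (45/7, 0) → z = 360/7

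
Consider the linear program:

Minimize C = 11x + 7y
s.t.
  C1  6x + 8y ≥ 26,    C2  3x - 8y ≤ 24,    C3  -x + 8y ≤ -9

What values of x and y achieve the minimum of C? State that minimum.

Vertices and C = 11x + 7y:
  (50/9, -11/12) → C = 1969/36
  (5, -1/2) → C = 103/2
  (15/2, -3/16) → C = 1299/16

x = 5, y = -1/2, minimum C = 103/2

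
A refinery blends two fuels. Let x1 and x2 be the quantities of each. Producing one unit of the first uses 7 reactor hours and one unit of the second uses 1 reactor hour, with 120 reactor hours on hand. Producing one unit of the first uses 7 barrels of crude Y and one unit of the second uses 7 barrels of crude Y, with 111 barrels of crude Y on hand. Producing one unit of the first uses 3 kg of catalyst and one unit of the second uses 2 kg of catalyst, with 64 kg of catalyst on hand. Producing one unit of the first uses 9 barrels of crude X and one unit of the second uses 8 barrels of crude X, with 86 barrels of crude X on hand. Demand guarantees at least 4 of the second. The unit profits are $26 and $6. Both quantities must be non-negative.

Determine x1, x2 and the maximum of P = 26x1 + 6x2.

The binding constraints are 9x1 + 8x2 = 86 and x2 = 4.
Solving simultaneously gives x1 = 6, x2 = 4.

x1 = 6, x2 = 4, maximum P = 180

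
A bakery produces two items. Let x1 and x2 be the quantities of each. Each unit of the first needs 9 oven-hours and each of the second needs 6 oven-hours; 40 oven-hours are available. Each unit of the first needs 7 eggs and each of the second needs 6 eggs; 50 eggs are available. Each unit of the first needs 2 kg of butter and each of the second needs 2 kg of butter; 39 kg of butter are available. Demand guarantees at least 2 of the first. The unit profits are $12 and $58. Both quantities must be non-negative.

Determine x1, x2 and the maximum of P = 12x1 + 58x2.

Corner points and P = 12x1 + 58x2:
  (40/9, 0) → P = 160/3
  (2, 0) → P = 24
  (2, 11/3) → P = 710/3

The binding constraints are 9x1 + 6x2 = 40 and x1 = 2.
Solving simultaneously gives x1 = 2, x2 = 11/3.

x1 = 2, x2 = 11/3, maximum P = 710/3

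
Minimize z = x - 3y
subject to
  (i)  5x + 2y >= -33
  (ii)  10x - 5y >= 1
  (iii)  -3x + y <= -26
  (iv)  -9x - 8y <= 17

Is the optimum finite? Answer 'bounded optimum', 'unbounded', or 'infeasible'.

unbounded

From the feasible point (129/5, 257/5), moving in the direction (5, 10) keeps every constraint satisfied while z decreases without bound.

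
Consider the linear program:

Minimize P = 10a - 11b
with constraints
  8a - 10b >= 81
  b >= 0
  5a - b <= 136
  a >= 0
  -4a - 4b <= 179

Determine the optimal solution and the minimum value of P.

Feasible corners and P = 10a - 11b:
  (81/8, 0) → P = 405/4
  (1279/42, 683/42) → P = 1759/14
  (136/5, 0) → P = 272

The binding constraints are 8a - 10b = 81 and b = 0.
Solving simultaneously gives a = 81/8, b = 0.

a = 81/8, b = 0, minimum P = 405/4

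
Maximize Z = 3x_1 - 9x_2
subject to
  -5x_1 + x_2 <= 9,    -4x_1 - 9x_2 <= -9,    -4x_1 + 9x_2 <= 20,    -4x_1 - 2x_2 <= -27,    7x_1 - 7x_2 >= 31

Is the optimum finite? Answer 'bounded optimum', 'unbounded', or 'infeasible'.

From the feasible point (225/28, -18/7), moving in the direction (9, -4) keeps every constraint satisfied while Z increases without bound.

unbounded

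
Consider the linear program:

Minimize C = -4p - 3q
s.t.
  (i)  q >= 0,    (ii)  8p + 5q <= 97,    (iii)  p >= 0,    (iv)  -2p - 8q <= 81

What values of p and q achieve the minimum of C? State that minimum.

p = 0, q = 97/5, minimum C = -291/5

Extreme points and C = -4p - 3q:
  (97/8, 0) → C = -97/2
  (0, 0) → C = 0
  (0, 97/5) → C = -291/5

At the optimal vertex, 8p + 5q = 97 and p = 0.
Solving simultaneously gives p = 0, q = 97/5.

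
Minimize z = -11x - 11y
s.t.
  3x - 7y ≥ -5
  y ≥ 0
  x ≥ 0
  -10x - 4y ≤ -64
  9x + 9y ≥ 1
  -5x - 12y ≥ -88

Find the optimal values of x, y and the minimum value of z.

x = 88/5, y = 0, minimum z = -968/5

Feasible corners and z = -11x - 11y:
  (214/41, 121/41) → z = -3685/41
  (556/71, 289/71) → z = -9295/71
  (32/5, 0) → z = -352/5
  (88/5, 0) → z = -968/5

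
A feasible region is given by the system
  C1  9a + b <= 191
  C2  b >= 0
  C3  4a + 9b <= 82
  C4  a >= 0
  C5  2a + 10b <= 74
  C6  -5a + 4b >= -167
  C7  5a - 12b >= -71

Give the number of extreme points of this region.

Pairwise boundary intersections that survive every other constraint:
  (41/2, 0)
  (0, 0)
  (7, 6)
  (0, 71/12)
  (89/37, 256/37)

5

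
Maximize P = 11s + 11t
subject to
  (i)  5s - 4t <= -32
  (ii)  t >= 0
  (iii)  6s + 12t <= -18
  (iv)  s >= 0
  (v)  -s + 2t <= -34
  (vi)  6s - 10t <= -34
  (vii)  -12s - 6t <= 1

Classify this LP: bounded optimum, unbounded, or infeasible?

infeasible

The boundaries 6s - 10t = -34 and -12s - 6t = 1 meet at (-107/78, 67/26), but that point violates 5s - 4t ≤ -32. Every candidate vertex is excluded by some other constraint, so the feasible region is empty.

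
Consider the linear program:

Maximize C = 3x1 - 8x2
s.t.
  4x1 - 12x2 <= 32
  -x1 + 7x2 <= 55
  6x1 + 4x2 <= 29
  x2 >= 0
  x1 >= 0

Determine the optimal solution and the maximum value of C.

x1 = 29/6, x2 = 0, maximum C = 29/2

Feasible corners and C = 3x1 - 8x2:
  (29/6, 0) → C = 29/2
  (0, 29/4) → C = -58
  (0, 0) → C = 0

The optimum lies where 6x1 + 4x2 = 29 and x2 = 0.
Solving simultaneously gives x1 = 29/6, x2 = 0.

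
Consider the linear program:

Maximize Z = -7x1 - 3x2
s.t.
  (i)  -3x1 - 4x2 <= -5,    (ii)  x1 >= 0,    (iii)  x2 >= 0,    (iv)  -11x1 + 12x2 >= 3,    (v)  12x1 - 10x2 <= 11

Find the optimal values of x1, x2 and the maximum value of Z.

x1 = 0, x2 = 5/4, maximum Z = -15/4

The feasible region is unbounded (it extends along (0, 1), (5, 6)), but Z strictly decreases along every unbounded feasible direction, so there is no improving ray and the maximum is attained at a vertex.

The optimum lies where -3x1 - 4x2 = -5 and x1 = 0.
Solving simultaneously gives x1 = 0, x2 = 5/4.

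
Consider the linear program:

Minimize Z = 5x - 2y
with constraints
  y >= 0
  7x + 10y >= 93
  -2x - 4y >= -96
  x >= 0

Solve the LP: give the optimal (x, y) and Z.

x = 0, y = 24, minimum Z = -48

At the optimal vertex, -2x - 4y = -96 and x = 0.
Solving simultaneously gives x = 0, y = 24.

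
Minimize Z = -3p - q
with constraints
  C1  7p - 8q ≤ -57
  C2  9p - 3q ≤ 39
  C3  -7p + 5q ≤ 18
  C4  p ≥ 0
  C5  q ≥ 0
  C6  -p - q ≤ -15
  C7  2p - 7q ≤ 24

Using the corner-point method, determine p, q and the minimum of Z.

Feasible corners and Z = -3p - q:
  (161/17, 262/17) → Z = -745/17
  (47/7, 13) → Z = -232/7
  (83/8, 145/8) → Z = -197/4

The binding constraints are 9p - 3q = 39 and -7p + 5q = 18.
Solving simultaneously gives p = 83/8, q = 145/8.

p = 83/8, q = 145/8, minimum Z = -197/4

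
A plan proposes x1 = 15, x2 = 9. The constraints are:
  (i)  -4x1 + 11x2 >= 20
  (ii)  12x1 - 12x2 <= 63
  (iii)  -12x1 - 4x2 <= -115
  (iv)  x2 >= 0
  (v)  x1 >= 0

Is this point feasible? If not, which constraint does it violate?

Constraint (ii): 12x1 - 12x2 = 72, which is not ≤ 63. All other constraints are satisfied.

not feasible — violates (ii)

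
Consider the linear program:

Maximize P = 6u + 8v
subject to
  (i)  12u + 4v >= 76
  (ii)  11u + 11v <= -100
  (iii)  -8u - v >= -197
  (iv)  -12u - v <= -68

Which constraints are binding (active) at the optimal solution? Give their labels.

Corner points and P = 6u + 8v:
  (309/22, -509/22) → P = -1109/11
  (178/5, -439/5) → P = -2444/5
  (2267/77, -2967/77) → P = -10134/77

The maximum is at (309/22, -509/22). Substituting into each constraint, equality holds for (i) and (ii); the remaining constraints have slack.

(i) and (ii)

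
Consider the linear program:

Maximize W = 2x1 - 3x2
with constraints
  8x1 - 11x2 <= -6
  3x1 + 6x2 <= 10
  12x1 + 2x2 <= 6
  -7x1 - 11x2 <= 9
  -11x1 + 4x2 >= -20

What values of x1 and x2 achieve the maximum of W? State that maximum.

x1 = -1, x2 = -2/11, maximum W = -16/11

Vertices and W = 2x1 - 3x2:
  (27/74, 30/37) → W = -63/37
  (-1, -2/11) → W = -16/11
  (8/33, 17/11) → W = -137/33
  (-164/9, 97/9) → W = -619/9

At the optimal vertex, 8x1 - 11x2 = -6 and -7x1 - 11x2 = 9.
Solving simultaneously gives x1 = -1, x2 = -2/11.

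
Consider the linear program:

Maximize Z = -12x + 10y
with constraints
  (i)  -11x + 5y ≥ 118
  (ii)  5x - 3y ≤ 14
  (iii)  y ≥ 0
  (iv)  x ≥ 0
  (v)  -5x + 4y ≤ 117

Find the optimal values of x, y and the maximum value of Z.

x = 113/19, y = 697/19, maximum Z = 5614/19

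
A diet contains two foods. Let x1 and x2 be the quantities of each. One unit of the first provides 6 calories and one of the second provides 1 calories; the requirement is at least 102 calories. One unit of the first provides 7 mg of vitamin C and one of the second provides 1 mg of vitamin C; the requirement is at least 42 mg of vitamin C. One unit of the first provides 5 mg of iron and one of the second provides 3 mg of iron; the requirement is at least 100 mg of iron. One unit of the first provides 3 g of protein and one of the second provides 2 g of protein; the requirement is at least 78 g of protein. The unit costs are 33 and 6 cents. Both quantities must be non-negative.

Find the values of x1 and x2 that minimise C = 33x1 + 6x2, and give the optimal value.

x1 = 14, x2 = 18, minimum C = 570

Vertices and C = 33x1 + 6x2:
  (0, 102) → C = 612
  (26, 0) → C = 858
  (14, 18) → C = 570
The feasible region is unbounded (it extends along (0, 1), (1, 0)), but C strictly increases along every unbounded feasible direction, so there is no improving ray and the minimum is attained at a vertex.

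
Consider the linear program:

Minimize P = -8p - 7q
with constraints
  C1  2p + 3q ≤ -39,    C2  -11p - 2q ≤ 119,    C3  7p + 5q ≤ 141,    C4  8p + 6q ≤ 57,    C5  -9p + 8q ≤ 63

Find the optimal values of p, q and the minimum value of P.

Vertices and P = -8p - 7q:
  (-279/29, -191/29) → P = 3569/29
  (135/4, -71/2) → P = -43/2
  (561/2, -729/2) → P = 615/2
The feasible region is unbounded (it extends along (5, -7), (2, -11)), but P strictly increases along every unbounded feasible direction, so there is no improving ray and the minimum is attained at a vertex.

p = 135/4, q = -71/2, minimum P = -43/2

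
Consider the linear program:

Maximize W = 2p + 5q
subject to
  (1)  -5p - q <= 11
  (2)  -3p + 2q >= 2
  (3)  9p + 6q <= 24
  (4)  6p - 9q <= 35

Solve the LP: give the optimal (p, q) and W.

Feasible corners and W = 2p + 5q:
  (-24/13, -23/13) → W = -163/13
  (-30/7, 73/7) → W = 305/7
  (1, 5/2) → W = 29/2

p = -30/7, q = 73/7, maximum W = 305/7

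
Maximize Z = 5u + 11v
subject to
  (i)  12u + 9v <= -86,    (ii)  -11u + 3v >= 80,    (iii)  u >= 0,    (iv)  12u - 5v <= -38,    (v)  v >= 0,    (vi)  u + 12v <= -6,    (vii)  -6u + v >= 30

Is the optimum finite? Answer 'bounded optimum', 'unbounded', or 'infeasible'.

The boundaries 12u + 9v = -86 and -11u + 3v = 80 meet at (-326/45, 14/135), but that point violates u ≥ 0. Every candidate vertex is excluded by some other constraint, so the feasible region is empty.

infeasible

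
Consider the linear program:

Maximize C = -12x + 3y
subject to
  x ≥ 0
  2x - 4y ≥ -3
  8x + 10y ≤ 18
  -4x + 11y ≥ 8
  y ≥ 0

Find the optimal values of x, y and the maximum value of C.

Extreme points and C = -12x + 3y:
  (0, 3/4) → C = 9/4
  (0, 8/11) → C = 24/11
  (21/26, 15/13) → C = -81/13
  (59/64, 17/16) → C = -63/8

x = 0, y = 3/4, maximum C = 9/4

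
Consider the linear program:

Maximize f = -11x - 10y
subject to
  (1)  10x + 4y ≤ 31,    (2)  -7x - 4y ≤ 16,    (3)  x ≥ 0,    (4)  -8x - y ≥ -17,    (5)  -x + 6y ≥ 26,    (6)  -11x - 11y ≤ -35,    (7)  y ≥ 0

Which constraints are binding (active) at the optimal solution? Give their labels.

(3) and (5)

Extreme points and f = -11x - 10y:
  (0, 31/4) → f = -155/2
  (41/32, 291/64) → f = -953/16
  (0, 13/3) → f = -130/3

The maximum is at (0, 13/3). Substituting into each constraint, equality holds for (3) and (5); the remaining constraints have slack.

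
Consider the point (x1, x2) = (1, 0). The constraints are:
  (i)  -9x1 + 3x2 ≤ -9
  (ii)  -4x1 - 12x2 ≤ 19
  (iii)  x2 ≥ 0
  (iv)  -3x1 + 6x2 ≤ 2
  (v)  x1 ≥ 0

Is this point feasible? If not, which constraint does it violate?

(i): -9 ≤ -9 ✓
(ii): -4 ≤ 19 ✓
(iii): 0 ≥ 0 ✓
(iv): -3 ≤ 2 ✓
(v): 1 ≥ 0 ✓

feasible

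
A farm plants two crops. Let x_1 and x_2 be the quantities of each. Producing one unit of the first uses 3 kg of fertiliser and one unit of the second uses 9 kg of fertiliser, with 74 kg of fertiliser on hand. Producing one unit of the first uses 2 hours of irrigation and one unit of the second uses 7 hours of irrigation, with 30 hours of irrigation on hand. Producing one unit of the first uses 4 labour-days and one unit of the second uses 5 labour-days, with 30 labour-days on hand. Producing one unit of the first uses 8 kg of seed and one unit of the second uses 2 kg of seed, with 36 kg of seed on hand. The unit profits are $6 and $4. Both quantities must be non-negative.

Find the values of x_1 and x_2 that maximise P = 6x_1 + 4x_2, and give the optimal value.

x_1 = 15/4, x_2 = 3, maximum P = 69/2

The binding constraints are 4x_1 + 5x_2 = 30 and 8x_1 + 2x_2 = 36.
Solving simultaneously gives x_1 = 15/4, x_2 = 3.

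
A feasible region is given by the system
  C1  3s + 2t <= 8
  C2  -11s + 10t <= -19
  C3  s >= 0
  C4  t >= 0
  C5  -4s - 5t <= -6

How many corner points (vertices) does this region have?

3

Pairwise boundary intersections that survive every other constraint:
  (59/26, 31/52)
  (8/3, 0)
  (19/11, 0)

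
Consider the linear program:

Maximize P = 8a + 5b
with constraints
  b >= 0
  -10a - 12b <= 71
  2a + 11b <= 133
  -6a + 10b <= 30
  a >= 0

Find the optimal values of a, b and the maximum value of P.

a = 133/2, b = 0, maximum P = 532

Feasible corners and P = 8a + 5b:
  (133/2, 0) → P = 532
  (0, 0) → P = 0
  (500/43, 429/43) → P = 6145/43
  (0, 3) → P = 15

The optimum lies where b = 0 and 2a + 11b = 133.
Solving simultaneously gives a = 133/2, b = 0.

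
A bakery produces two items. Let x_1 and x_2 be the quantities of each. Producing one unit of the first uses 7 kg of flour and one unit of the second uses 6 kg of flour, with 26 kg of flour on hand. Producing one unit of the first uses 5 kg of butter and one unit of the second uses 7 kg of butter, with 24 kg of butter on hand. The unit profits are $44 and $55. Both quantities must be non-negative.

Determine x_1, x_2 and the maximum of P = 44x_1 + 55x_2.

x_1 = 2, x_2 = 2, maximum P = 198

Extreme points and P = 44x_1 + 55x_2:
  (0, 0) → P = 0
  (0, 24/7) → P = 1320/7
  (26/7, 0) → P = 1144/7
  (2, 2) → P = 198

The optimum lies where 7x_1 + 6x_2 = 26 and 5x_1 + 7x_2 = 24.
Solving simultaneously gives x_1 = 2, x_2 = 2.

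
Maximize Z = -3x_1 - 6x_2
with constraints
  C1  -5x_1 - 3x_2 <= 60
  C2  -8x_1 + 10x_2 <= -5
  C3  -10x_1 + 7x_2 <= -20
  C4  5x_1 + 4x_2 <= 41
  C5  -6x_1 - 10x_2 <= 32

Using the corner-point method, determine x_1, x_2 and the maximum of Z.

Feasible corners and Z = -3x_1 - 6x_2:
  (15/4, 5/2) → Z = -105/4
  (215/41, 303/82) → Z = -1554/41
  (-12/71, -220/71) → Z = 1356/71
  (269/13, -203/13) → Z = 411/13

The binding constraints are 5x_1 + 4x_2 = 41 and -6x_1 - 10x_2 = 32.
Solving simultaneously gives x_1 = 269/13, x_2 = -203/13.

x_1 = 269/13, x_2 = -203/13, maximum Z = 411/13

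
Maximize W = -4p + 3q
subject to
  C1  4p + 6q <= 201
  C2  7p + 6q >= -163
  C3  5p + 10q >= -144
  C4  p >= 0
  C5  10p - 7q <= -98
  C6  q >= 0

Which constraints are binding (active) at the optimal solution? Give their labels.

C1 and C4

Vertices and W = -4p + 3q:
  (0, 67/2) → W = 201/2
  (819/88, 1201/44) → W = 1965/44
  (0, 14) → W = 42

The maximum is at (0, 67/2). Substituting into each constraint, equality holds for C1 and C4; the remaining constraints have slack.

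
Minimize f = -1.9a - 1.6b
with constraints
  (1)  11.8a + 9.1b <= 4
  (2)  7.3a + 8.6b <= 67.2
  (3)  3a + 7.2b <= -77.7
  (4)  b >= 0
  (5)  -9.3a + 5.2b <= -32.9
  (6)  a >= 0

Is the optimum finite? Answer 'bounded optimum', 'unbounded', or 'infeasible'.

infeasible

The boundaries 11.8a + 9.1b = 4 and 3a + 7.2b = -77.7 meet at (24529/1922, -15481/961), but that point violates b ≥ 0. Every candidate vertex is excluded by some other constraint, so the feasible region is empty.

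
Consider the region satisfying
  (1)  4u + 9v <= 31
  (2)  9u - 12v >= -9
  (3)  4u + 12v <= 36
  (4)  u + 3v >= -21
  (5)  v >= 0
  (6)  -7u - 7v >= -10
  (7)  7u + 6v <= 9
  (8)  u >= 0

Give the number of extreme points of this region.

5

Of the 27 pairwise boundary intersections, those satisfying every inequality are:
  (19/49, 51/49)
  (0, 3/4)
  (9/7, 0)
  (0, 0)
  (3/7, 1)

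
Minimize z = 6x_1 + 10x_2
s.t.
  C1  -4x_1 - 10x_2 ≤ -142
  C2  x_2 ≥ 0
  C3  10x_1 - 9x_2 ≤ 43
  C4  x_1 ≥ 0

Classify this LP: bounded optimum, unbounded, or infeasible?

Extreme points and z = 6x_1 + 10x_2:
  (427/34, 156/17) → z = 2841/17
  (0, 71/5) → z = 142
The feasible region has finitely many vertices and no improving ray; the minimum is 142 at (0, 71/5).

bounded optimum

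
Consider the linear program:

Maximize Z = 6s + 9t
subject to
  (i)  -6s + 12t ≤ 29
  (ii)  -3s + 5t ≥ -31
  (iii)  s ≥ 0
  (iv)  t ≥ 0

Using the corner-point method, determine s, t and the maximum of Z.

Extreme points and Z = 6s + 9t:
  (517/6, 91/2) → Z = 1853/2
  (0, 29/12) → Z = 87/4
  (31/3, 0) → Z = 62
  (0, 0) → Z = 0

s = 517/6, t = 91/2, maximum Z = 1853/2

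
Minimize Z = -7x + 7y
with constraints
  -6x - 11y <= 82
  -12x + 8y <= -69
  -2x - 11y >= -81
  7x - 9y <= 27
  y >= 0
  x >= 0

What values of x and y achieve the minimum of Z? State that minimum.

Corner points and Z = -7x + 7y:
  (1407/148, 417/74) → Z = -4011/148
  (405/52, 159/52) → Z = -861/26
  (54/5, 27/5) → Z = -189/5

x = 54/5, y = 27/5, minimum Z = -189/5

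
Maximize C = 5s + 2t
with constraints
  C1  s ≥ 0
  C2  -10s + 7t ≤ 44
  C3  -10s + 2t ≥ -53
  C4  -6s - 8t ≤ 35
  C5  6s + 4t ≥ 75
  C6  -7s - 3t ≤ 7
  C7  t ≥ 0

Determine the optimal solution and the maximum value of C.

Extreme points and C = 5s + 2t:
  (459/50, 97/5) → C = 847/10
  (349/82, 507/41) → C = 3773/82
  (181/26, 108/13) → C = 1337/26

s = 459/50, t = 97/5, maximum C = 847/10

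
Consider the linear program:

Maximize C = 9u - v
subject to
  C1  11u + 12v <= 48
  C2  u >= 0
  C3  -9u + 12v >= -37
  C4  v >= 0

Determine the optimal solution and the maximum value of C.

Corner points and C = 9u - v:
  (0, 4) → C = -4
  (17/4, 5/48) → C = 1831/48
  (0, 0) → C = 0
  (37/9, 0) → C = 37

u = 17/4, v = 5/48, maximum C = 1831/48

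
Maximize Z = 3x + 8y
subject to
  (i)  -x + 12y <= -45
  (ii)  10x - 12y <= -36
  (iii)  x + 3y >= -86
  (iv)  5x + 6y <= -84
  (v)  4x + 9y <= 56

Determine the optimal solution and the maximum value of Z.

Extreme points and Z = 3x + 8y:
  (-299/5, -131/15) → Z = -3739/15
  (-123/11, -103/22) → Z = -71
  (-190/7, -412/21) → Z = -5006/21
  (-51/5, -11/2) → Z = -373/5

At the optimal vertex, -x + 12y = -45 and 5x + 6y = -84.
Solving simultaneously gives x = -123/11, y = -103/22.

x = -123/11, y = -103/22, maximum Z = -71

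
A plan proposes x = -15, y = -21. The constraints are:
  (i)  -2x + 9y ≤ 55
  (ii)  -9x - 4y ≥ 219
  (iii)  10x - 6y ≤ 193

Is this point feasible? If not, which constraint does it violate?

(i): -159 ≤ 55 ✓
(ii): 219 ≥ 219 ✓
(iii): -24 ≤ 193 ✓

feasible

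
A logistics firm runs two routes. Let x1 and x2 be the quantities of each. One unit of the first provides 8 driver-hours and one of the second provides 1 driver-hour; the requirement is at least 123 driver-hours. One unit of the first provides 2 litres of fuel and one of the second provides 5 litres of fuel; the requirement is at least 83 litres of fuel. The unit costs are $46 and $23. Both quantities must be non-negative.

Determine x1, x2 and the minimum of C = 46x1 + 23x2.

x1 = 14, x2 = 11, minimum C = 897

Feasible corners and C = 46x1 + 23x2:
  (0, 123) → C = 2829
  (83/2, 0) → C = 1909
  (14, 11) → C = 897
The feasible region is unbounded (it extends along (0, 1), (1, 0)), but C strictly increases along every unbounded feasible direction, so there is no improving ray and the minimum is attained at a vertex.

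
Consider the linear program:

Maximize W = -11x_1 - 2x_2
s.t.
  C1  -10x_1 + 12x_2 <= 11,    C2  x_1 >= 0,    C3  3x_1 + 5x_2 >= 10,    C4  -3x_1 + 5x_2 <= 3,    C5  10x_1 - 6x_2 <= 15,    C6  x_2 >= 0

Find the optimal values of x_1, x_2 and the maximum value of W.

Extreme points and W = -11x_1 - 2x_2:
  (7/6, 13/10) → W = -463/30
  (135/68, 55/68) → W = -1595/68
  (93/32, 75/32) → W = -1173/32

At the optimal vertex, 3x_1 + 5x_2 = 10 and -3x_1 + 5x_2 = 3.
Solving simultaneously gives x_1 = 7/6, x_2 = 13/10.

x_1 = 7/6, x_2 = 13/10, maximum W = -463/30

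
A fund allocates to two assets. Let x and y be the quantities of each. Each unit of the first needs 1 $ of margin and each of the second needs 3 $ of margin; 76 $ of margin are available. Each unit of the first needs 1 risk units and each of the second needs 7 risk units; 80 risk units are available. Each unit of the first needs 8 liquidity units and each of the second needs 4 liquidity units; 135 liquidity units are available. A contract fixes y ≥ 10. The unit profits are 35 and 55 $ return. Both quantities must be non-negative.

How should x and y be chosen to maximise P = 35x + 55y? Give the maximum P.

x = 10, y = 10, maximum P = 900

Feasible corners and P = 35x + 55y:
  (0, 80/7) → P = 4400/7
  (0, 10) → P = 550
  (10, 10) → P = 900

The optimum lies where x + 7y = 80 and y = 10.
Solving simultaneously gives x = 10, y = 10.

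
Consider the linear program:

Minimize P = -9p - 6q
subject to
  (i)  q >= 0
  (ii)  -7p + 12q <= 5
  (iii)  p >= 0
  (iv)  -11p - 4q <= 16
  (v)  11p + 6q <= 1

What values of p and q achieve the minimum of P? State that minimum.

Extreme points and P = -9p - 6q:
  (0, 0) → P = 0
  (1/11, 0) → P = -9/11
  (0, 1/6) → P = -1

The optimum lies where p = 0 and 11p + 6q = 1.
Solving simultaneously gives p = 0, q = 1/6.

p = 0, q = 1/6, minimum P = -1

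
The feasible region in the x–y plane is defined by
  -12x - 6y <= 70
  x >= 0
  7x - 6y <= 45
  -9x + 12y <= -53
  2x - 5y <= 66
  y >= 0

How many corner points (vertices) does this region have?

The feasible vertices (each the meet of two boundaries and inside every other half-plane) are:
  (37/5, 17/15)
  (45/7, 0)
  (53/9, 0)

3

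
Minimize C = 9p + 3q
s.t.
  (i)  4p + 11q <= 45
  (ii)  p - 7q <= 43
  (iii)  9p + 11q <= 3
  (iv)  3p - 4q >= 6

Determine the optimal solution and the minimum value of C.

p = -130/17, q = -123/17, minimum C = -1539/17

Feasible corners and C = 9p + 3q:
  (247/37, -192/37) → C = 1647/37
  (-130/17, -123/17) → C = -1539/17
  (26/23, -15/23) → C = 189/23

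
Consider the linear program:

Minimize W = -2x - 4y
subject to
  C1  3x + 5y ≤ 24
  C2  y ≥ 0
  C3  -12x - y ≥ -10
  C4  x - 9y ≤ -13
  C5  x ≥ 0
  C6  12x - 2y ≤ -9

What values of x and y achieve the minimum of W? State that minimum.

Feasible corners and W = -2x - 4y:
  (0, 24/5) → W = -96/5
  (1/22, 105/22) → W = -211/11
  (0, 9/2) → W = -18

At the optimal vertex, 3x + 5y = 24 and x = 0.
Solving simultaneously gives x = 0, y = 24/5.

x = 0, y = 24/5, minimum W = -96/5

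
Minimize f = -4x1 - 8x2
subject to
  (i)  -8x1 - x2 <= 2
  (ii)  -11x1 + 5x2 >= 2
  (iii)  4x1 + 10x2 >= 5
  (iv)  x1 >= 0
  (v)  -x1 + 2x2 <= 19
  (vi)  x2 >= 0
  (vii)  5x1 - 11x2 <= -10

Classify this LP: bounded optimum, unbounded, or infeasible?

Extreme points and f = -4x1 - 8x2:
  (91/17, 207/17) → f = -2020/17
  (7/24, 25/24) → f = -19/2
  (0, 19/2) → f = -76
  (0, 10/11) → f = -80/11
The feasible region has finitely many vertices and no improving ray; the minimum is -2020/17 at (91/17, 207/17).

bounded optimum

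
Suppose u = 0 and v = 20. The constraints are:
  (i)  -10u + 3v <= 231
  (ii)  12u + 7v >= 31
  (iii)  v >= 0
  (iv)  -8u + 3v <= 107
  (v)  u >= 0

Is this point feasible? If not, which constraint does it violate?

(i): 60 ≤ 231 ✓
(ii): 140 ≥ 31 ✓
(iii): 20 ≥ 0 ✓
(iv): 60 ≤ 107 ✓
(v): 0 ≥ 0 ✓

feasible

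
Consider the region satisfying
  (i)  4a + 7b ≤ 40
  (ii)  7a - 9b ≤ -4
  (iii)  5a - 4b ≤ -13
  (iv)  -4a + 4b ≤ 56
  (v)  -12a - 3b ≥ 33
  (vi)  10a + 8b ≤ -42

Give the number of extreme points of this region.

4

The feasible vertices (each the meet of two boundaries and inside every other half-plane) are:
  (-101/17, -71/17)
  (-61, -47)
  (-17/5, -1)
  (-77/9, 49/9)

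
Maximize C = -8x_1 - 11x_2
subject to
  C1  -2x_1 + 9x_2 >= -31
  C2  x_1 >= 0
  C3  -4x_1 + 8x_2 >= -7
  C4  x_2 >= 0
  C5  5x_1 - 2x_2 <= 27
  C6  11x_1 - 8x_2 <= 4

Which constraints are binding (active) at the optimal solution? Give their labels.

Extreme points and C = -8x_1 - 11x_2:
  (0, 0) → C = 0
  (4/11, 0) → C = -32/11
  (104/9, 277/18) → C = -4711/18
The feasible region is unbounded (it extends along (0, 1), (2, 5)), but C strictly decreases along every unbounded feasible direction, so there is no improving ray and the maximum is attained at a vertex.

The maximum is at (0, 0). Substituting into each constraint, equality holds for C2 and C4; the remaining constraints have slack.

C2 and C4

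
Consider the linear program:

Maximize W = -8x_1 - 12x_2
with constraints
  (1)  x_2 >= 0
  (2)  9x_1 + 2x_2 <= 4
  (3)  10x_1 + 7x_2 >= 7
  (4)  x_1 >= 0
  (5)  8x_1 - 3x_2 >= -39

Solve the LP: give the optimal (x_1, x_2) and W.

At the optimal vertex, 9x_1 + 2x_2 = 4 and 10x_1 + 7x_2 = 7.
Solving simultaneously gives x_1 = 14/43, x_2 = 23/43.

x_1 = 14/43, x_2 = 23/43, maximum W = -388/43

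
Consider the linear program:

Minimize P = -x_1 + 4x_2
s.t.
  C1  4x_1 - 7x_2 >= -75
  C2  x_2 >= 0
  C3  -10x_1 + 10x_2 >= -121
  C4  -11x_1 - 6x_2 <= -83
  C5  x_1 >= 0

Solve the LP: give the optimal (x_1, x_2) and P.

Feasible corners and P = -x_1 + 4x_2:
  (1597/30, 617/15) → P = 1113/10
  (131/101, 1157/101) → P = 4497/101
  (121/10, 0) → P = -121/10
  (83/11, 0) → P = -83/11

x_1 = 121/10, x_2 = 0, minimum P = -121/10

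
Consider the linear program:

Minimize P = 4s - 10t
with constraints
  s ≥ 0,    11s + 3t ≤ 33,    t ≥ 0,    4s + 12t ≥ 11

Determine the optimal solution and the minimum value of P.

The binding constraints are s = 0 and 11s + 3t = 33.
Solving simultaneously gives s = 0, t = 11.

s = 0, t = 11, minimum P = -110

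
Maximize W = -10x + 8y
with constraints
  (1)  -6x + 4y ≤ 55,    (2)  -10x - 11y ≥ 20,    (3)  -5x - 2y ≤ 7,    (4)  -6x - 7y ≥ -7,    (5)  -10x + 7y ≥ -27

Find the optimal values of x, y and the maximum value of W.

Extreme points and W = -10x + 8y:
  (-37/35, -6/7) → W = 26/7
  (157/180, -47/18) → W = -533/18
  (1/11, -41/11) → W = -338/11

At the optimal vertex, -10x - 11y = 20 and -5x - 2y = 7.
Solving simultaneously gives x = -37/35, y = -6/7.

x = -37/35, y = -6/7, maximum W = 26/7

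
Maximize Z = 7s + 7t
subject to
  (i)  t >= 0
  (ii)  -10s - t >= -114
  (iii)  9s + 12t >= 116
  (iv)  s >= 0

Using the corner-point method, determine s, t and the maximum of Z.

s = 0, t = 114, maximum Z = 798

Vertices and Z = 7s + 7t:
  (1252/111, 134/111) → Z = 3234/37
  (0, 114) → Z = 798
  (0, 29/3) → Z = 203/3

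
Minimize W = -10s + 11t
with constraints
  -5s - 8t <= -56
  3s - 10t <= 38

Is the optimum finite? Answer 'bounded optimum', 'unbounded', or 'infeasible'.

unbounded

From the feasible point (432/37, -11/37), moving in the direction (10, 3) keeps every constraint satisfied while W decreases without bound.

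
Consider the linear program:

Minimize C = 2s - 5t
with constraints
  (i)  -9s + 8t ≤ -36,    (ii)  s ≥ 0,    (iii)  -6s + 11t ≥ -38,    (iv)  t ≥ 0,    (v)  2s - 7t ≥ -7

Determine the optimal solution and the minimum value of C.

s = 308/47, t = 135/47, minimum C = -59/47

Vertices and C = 2s - 5t:
  (4, 0) → C = 8
  (308/47, 135/47) → C = -59/47
  (19/3, 0) → C = 38/3
  (343/20, 59/10) → C = 24/5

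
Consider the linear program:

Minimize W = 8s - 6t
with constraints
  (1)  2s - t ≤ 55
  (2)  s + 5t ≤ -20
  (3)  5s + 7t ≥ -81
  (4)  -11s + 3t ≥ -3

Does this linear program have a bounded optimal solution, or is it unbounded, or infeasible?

Extreme points and W = 8s - 6t:
  (-265/18, -19/18) → W = -1003/9
  (-45/58, -223/58) → W = 489/29
  (-111/46, -453/46) → W = 915/23
The feasible region has finitely many vertices and no improving ray; the minimum is -1003/9 at (-265/18, -19/18).

bounded optimum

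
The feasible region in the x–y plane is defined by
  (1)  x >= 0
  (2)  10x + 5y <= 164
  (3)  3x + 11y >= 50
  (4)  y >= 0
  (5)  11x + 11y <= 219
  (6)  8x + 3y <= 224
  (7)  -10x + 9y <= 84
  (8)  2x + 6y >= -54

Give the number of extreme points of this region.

Of the 28 pairwise boundary intersections, those satisfying every inequality are:
  (0, 50/11)
  (0, 28/3)
  (1554/95, 8/95)
  (709/55, 386/55)
  (1047/209, 3114/209)

5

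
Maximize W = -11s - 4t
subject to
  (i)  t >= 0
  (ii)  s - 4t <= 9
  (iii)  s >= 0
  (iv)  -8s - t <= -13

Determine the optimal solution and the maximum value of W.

Corner points and W = -11s - 4t:
  (9, 0) → W = -99
  (13/8, 0) → W = -143/8
  (0, 13) → W = -52
The feasible region is unbounded (it extends along (0, 1), (4, 1)), but W strictly decreases along every unbounded feasible direction, so there is no improving ray and the maximum is attained at a vertex.

The binding constraints are t = 0 and -8s - t = -13.
Solving simultaneously gives s = 13/8, t = 0.

s = 13/8, t = 0, maximum W = -143/8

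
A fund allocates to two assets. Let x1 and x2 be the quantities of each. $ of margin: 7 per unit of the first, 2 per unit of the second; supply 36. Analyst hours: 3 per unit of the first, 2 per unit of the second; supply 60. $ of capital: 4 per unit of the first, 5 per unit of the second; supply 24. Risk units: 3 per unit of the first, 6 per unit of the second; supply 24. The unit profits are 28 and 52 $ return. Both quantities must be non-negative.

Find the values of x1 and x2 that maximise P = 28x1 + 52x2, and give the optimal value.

x1 = 8/3, x2 = 8/3, maximum P = 640/3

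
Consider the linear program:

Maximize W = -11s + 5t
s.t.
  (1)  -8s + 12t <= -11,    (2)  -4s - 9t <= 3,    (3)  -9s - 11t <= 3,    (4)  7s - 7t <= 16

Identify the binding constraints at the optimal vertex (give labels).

(1) and (2)

Feasible corners and W = -11s + 5t:
  (21/40, -17/30) → W = -1033/120
  (115/28, 51/28) → W = -505/14
  (123/91, -85/91) → W = -254/13

The maximum is at (21/40, -17/30). Substituting into each constraint, equality holds for (1) and (2); the remaining constraints have slack.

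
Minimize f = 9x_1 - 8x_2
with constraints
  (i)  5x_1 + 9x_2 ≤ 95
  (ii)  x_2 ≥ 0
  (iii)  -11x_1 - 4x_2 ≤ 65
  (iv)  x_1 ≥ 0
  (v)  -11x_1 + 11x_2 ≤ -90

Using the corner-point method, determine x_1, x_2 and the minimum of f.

x_1 = 90/11, x_2 = 0, minimum f = 810/11

Corner points and f = 9x_1 - 8x_2:
  (19, 0) → f = 171
  (265/22, 85/22) → f = 155/2
  (90/11, 0) → f = 810/11

The optimum lies where x_2 = 0 and -11x_1 + 11x_2 = -90.
Solving simultaneously gives x_1 = 90/11, x_2 = 0.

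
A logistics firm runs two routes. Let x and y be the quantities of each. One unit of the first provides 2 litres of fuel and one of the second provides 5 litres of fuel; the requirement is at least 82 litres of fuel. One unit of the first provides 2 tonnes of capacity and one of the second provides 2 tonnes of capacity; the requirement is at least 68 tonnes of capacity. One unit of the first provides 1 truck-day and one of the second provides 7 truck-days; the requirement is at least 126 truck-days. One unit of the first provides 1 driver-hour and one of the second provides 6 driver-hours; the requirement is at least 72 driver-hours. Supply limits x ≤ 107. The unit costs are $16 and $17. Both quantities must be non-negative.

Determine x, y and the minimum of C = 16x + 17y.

x = 56/3, y = 46/3, minimum C = 1678/3

The feasible region is unbounded (it extends along (0, 1)), but C strictly increases along every unbounded feasible direction, so there is no improving ray and the minimum is attained at a vertex.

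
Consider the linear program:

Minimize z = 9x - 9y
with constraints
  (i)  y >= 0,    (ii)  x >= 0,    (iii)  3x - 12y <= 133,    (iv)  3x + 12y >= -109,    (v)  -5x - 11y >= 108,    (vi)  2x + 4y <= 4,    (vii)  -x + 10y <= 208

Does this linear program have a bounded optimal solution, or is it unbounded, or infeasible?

The boundaries y = 0 and x = 0 meet at (0, 0), but that point violates -5x - 11y ≥ 108. Every candidate vertex is excluded by some other constraint, so the feasible region is empty.

infeasible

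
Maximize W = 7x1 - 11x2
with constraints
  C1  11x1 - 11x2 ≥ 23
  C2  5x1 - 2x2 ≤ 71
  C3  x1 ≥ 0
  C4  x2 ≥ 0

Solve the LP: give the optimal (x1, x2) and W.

x1 = 71/5, x2 = 0, maximum W = 497/5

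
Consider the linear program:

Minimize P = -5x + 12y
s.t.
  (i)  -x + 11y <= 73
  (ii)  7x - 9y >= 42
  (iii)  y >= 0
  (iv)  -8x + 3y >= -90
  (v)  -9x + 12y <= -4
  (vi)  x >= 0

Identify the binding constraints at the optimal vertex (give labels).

Extreme points and P = -5x + 12y:
  (6, 0) → P = -30
  (228/17, 98/17) → P = 36/17
  (45/4, 0) → P = -225/4

The minimum is at (45/4, 0). Substituting into each constraint, equality holds for (iii) and (iv); the remaining constraints have slack.

(iii) and (iv)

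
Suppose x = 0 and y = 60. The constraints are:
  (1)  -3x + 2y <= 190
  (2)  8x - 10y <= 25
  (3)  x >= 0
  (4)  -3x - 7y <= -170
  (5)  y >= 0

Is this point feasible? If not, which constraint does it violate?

(1): 120 ≤ 190 ✓
(2): -600 ≤ 25 ✓
(3): 0 ≥ 0 ✓
(4): -420 ≤ -170 ✓
(5): 60 ≥ 0 ✓

feasible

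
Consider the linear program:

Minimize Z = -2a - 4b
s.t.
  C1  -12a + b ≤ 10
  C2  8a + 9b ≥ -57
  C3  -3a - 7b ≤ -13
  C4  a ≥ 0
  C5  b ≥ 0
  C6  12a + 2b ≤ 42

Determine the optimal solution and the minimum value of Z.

a = 11/18, b = 52/3, minimum Z = -635/9

Vertices and Z = -2a - 4b:
  (0, 10) → Z = -40
  (11/18, 52/3) → Z = -635/9
  (0, 13/7) → Z = -52/7
  (134/39, 5/13) → Z = -328/39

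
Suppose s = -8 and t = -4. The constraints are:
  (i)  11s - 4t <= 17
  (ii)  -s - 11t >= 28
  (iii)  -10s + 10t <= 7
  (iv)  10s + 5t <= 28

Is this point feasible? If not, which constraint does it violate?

Constraint (iii): -10s + 10t = 40, which is not ≤ 7. All other constraints are satisfied.

not feasible — violates (iii)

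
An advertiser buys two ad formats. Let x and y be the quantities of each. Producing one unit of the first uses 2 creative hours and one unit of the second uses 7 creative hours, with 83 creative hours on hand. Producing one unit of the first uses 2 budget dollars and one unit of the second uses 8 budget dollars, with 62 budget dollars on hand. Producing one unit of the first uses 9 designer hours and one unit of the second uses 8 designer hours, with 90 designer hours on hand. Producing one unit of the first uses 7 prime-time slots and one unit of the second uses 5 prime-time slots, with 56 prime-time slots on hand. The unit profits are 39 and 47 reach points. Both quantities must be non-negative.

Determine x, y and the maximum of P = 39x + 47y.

x = 3, y = 7, maximum P = 446

Vertices and P = 39x + 47y:
  (0, 0) → P = 0
  (0, 31/4) → P = 1457/4
  (8, 0) → P = 312
  (3, 7) → P = 446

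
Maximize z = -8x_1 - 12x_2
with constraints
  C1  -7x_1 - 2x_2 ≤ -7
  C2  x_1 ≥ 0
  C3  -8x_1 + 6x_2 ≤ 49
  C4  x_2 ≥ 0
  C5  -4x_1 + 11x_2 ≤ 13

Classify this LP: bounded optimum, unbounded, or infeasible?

bounded optimum

Corner points and z = -8x_1 - 12x_2:
  (1, 0) → z = -8
  (3/5, 7/5) → z = -108/5
The feasible region has finitely many vertices and no improving ray; the maximum is -8 at (1, 0).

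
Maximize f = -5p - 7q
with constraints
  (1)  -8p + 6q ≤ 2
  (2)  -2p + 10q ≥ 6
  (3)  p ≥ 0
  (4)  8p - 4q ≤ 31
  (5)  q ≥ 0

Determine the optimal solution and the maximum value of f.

p = 4/17, q = 11/17, maximum f = -97/17

Vertices and f = -5p - 7q:
  (4/17, 11/17) → f = -97/17
  (97/8, 33/2) → f = -1409/8
  (167/36, 55/36) → f = -305/9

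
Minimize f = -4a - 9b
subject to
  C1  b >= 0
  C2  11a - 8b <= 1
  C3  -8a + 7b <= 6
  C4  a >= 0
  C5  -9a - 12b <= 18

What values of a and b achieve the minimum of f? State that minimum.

Vertices and f = -4a - 9b:
  (1/11, 0) → f = -4/11
  (0, 0) → f = 0
  (55/13, 74/13) → f = -886/13
  (0, 6/7) → f = -54/7

The binding constraints are 11a - 8b = 1 and -8a + 7b = 6.
Solving simultaneously gives a = 55/13, b = 74/13.

a = 55/13, b = 74/13, minimum f = -886/13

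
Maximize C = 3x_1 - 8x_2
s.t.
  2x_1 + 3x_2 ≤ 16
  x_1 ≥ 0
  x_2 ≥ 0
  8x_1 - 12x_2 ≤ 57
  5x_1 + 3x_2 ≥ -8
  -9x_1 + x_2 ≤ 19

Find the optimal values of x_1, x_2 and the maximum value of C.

x_1 = 57/8, x_2 = 0, maximum C = 171/8

The binding constraints are x_2 = 0 and 8x_1 - 12x_2 = 57.
Solving simultaneously gives x_1 = 57/8, x_2 = 0.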